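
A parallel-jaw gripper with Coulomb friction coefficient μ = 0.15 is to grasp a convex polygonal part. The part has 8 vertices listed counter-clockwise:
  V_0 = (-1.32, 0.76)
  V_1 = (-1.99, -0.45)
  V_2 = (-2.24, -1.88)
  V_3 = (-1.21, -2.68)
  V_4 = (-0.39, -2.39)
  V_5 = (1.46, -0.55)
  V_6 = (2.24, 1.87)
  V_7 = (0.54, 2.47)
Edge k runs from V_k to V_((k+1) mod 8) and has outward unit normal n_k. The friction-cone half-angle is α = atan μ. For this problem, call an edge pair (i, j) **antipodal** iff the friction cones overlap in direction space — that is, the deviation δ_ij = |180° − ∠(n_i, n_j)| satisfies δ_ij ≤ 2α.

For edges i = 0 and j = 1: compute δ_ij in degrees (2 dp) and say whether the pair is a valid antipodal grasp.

α = atan 0.15 = 8.53°;  2α = 17.06°
edge 0: e_0 = (-0.67, -1.21);  n_0 = (-0.8748, +0.4844)
edge 1: e_1 = (-0.25, -1.43);  n_1 = (-0.9851, +0.1722)
∠(n_0, n_1) = 19.06°
δ = |180° − 19.06°| = 160.94°
160.94° > 2α = 17.06°  →  invalid

δ = 160.94°, invalid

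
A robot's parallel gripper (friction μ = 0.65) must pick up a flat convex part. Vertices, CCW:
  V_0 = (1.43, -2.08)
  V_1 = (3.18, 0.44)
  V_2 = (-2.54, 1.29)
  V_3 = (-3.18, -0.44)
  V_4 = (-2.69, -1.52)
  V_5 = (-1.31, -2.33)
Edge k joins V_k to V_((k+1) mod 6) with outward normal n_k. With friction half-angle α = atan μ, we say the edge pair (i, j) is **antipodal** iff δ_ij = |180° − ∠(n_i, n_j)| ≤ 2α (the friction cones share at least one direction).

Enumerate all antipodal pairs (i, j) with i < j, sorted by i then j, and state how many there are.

count = 7; pairs: (0,1), (0,2), (0,3), (1,3), (1,4), (1,5), (2,5)

α = atan 0.65 = 33.02°;  2α = 66.05°
n_0 = (+0.8214, -0.5704)
n_1 = (+0.1470, +0.9891)
n_2 = (-0.9379, +0.3470)
n_3 = (-0.9107, -0.4132)
n_4 = (-0.5062, -0.8624)
n_5 = (+0.0909, -0.9959)
  (0,1): δ = 63.67°  ✓
  (0,2): δ = 14.48°  ✓
  (0,3): δ = 59.18°  ✓
  (0,4): δ = 94.37°  ·
  (0,5): δ = 129.99°  ·
  (1,2): δ = 101.85°  ·
  (1,3): δ = 57.14°  ✓
  (1,4): δ = 21.96°  ✓
  (1,5): δ = 13.67°  ✓
  (2,3): δ = 135.29°  ·
  (2,4): δ = 100.11°  ·
  (2,5): δ = 64.49°  ✓
  (3,4): δ = 144.82°  ·
  (3,5): δ = 109.19°  ·
  (4,5): δ = 144.38°  ·
antipodal pairs: 7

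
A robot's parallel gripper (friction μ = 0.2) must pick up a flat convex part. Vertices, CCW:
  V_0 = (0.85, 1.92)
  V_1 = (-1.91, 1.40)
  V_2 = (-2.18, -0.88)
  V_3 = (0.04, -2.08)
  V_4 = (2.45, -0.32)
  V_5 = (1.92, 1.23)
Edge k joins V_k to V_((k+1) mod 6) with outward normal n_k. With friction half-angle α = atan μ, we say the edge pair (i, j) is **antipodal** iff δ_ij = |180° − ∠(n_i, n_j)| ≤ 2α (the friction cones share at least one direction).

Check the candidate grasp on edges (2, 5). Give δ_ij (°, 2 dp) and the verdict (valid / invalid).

δ = 4.42°, valid

α = atan 0.2 = 11.31°;  2α = 22.62°
edge 2: e_2 = (+2.22, -1.20);  n_2 = (-0.4755, -0.8797)
edge 5: e_5 = (-1.07, +0.69);  n_5 = (+0.5419, +0.8404)
∠(n_2, n_5) = 175.58°
δ = |180° − 175.58°| = 4.42°
4.42° ≤ 2α = 22.62°  →  valid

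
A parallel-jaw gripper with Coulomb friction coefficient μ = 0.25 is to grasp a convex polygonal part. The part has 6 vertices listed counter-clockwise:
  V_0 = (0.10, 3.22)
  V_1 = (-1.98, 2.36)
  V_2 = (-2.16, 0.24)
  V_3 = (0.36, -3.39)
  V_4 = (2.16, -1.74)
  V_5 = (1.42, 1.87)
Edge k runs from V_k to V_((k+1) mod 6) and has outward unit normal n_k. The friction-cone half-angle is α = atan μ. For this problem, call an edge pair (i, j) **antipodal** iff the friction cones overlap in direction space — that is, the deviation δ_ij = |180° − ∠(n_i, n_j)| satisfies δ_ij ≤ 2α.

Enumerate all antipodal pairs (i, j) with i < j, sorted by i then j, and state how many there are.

count = 4; pairs: (0,3), (1,4), (2,4), (2,5)

α = atan 0.25 = 14.04°;  2α = 28.07°
n_0 = (-0.3821, +0.9241)
n_1 = (-0.9964, +0.0846)
n_2 = (-0.8215, -0.5703)
n_3 = (+0.6757, -0.7372)
n_4 = (+0.9796, +0.2008)
n_5 = (+0.7150, +0.6991)
  (0,1): δ = 117.32°  ·
  (0,2): δ = 77.69°  ·
  (0,3): δ = 20.05°  ✓
  (0,4): δ = 79.12°  ·
  (0,5): δ = 111.89°  ·
  (1,2): δ = 140.38°  ·
  (1,3): δ = 42.64°  ·
  (1,4): δ = 16.44°  ✓
  (1,5): δ = 49.21°  ·
  (2,3): δ = 82.26°  ·
  (2,4): δ = 23.18°  ✓
  (2,5): δ = 9.59°  ✓
  (3,4): δ = 120.93°  ·
  (3,5): δ = 88.15°  ·
  (4,5): δ = 147.23°  ·
antipodal pairs: 4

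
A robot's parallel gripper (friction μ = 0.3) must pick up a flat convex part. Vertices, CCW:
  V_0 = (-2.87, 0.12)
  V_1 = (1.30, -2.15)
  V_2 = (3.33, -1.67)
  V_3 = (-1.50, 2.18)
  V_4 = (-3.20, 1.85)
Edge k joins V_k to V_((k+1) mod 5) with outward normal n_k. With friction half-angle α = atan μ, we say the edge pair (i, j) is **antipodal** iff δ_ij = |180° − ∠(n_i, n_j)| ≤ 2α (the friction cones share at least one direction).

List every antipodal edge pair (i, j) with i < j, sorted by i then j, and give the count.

count = 2; pairs: (0,2), (1,3)

α = atan 0.3 = 16.70°;  2α = 33.40°
n_0 = (-0.4781, -0.8783)
n_1 = (+0.2301, -0.9732)
n_2 = (+0.6233, +0.7820)
n_3 = (-0.1906, +0.9817)
n_4 = (-0.9823, -0.1874)
  (0,1): δ = 138.13°  ·
  (0,2): δ = 10.00°  ✓
  (0,3): δ = 39.55°  ·
  (0,4): δ = 129.36°  ·
  (1,2): δ = 51.86°  ·
  (1,3): δ = 2.32°  ✓
  (1,4): δ = 87.50°  ·
  (2,3): δ = 130.46°  ·
  (2,4): δ = 40.64°  ·
  (3,4): δ = 90.19°  ·
antipodal pairs: 2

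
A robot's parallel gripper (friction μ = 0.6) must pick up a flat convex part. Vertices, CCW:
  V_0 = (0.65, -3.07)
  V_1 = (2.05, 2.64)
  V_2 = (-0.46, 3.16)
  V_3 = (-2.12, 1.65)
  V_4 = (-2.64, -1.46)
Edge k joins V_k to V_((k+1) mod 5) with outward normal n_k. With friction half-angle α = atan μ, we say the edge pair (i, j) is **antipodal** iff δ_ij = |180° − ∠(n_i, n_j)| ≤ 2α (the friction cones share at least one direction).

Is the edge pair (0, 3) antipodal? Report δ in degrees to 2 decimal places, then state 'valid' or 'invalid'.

δ = 4.28°, valid

α = atan 0.6 = 30.96°;  2α = 61.93°
edge 0: e_0 = (+1.40, +5.71);  n_0 = (+0.9712, -0.2381)
edge 3: e_3 = (-0.52, -3.11);  n_3 = (-0.9863, +0.1649)
∠(n_0, n_3) = 175.72°
δ = |180° − 175.72°| = 4.28°
4.28° ≤ 2α = 61.93°  →  valid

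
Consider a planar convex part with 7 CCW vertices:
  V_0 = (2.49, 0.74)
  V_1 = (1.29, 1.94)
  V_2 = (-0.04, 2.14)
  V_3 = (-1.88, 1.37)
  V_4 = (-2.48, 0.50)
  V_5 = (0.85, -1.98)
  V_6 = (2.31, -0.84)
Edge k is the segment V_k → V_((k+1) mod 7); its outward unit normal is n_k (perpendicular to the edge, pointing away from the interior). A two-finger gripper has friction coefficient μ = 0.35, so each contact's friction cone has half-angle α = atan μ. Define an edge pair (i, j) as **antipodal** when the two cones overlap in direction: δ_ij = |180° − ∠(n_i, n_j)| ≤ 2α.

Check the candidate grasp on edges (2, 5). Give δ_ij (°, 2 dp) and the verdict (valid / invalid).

δ = 15.28°, valid

α = atan 0.35 = 19.29°;  2α = 38.58°
edge 2: e_2 = (-1.84, -0.77);  n_2 = (-0.3860, +0.9225)
edge 5: e_5 = (+1.46, +1.14);  n_5 = (+0.6154, -0.7882)
∠(n_2, n_5) = 164.72°
δ = |180° − 164.72°| = 15.28°
15.28° ≤ 2α = 38.58°  →  valid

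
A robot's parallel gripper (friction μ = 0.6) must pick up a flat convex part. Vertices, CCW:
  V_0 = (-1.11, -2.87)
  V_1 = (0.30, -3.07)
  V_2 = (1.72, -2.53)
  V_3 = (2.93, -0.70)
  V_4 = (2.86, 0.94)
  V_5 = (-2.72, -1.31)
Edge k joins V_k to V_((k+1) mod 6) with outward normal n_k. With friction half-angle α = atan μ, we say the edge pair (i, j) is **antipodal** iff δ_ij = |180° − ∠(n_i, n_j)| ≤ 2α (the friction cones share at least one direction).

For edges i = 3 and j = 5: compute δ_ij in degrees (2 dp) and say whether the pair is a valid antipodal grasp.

δ = 43.46°, valid

α = atan 0.6 = 30.96°;  2α = 61.93°
edge 3: e_3 = (-0.07, +1.64);  n_3 = (+0.9991, +0.0426)
edge 5: e_5 = (+1.61, -1.56);  n_5 = (-0.6959, -0.7182)
∠(n_3, n_5) = 136.54°
δ = |180° − 136.54°| = 43.46°
43.46° ≤ 2α = 61.93°  →  valid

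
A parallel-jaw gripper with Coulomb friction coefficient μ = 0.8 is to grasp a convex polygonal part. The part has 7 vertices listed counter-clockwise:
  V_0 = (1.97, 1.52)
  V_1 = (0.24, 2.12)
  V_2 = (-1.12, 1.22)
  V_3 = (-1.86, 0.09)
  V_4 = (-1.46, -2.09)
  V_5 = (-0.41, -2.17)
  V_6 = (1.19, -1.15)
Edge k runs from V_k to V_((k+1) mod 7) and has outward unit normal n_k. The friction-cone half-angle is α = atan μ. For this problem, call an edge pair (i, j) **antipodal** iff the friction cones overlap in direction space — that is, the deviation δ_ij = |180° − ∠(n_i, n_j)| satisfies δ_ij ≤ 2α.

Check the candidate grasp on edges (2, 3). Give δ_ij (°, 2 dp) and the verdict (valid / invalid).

α = atan 0.8 = 38.66°;  2α = 77.32°
edge 2: e_2 = (-0.74, -1.13);  n_2 = (-0.8366, +0.5478)
edge 3: e_3 = (+0.40, -2.18);  n_3 = (-0.9836, -0.1805)
∠(n_2, n_3) = 43.62°
δ = |180° − 43.62°| = 136.38°
136.38° > 2α = 77.32°  →  invalid

δ = 136.38°, invalid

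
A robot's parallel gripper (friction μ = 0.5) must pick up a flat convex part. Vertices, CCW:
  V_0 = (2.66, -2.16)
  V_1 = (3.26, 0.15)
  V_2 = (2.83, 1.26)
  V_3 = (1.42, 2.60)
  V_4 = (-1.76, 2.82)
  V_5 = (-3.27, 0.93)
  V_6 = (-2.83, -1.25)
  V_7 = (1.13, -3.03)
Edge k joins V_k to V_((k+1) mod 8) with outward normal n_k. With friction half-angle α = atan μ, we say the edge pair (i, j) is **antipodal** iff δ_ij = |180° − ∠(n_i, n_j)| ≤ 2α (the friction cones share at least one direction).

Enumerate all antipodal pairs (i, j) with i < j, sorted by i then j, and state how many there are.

α = atan 0.5 = 26.57°;  2α = 53.13°
n_0 = (+0.9679, -0.2514)
n_1 = (+0.9325, +0.3612)
n_2 = (+0.6889, +0.7249)
n_3 = (+0.0690, +0.9976)
n_4 = (-0.7813, +0.6242)
n_5 = (-0.9802, -0.1978)
n_6 = (-0.4100, -0.9121)
n_7 = (+0.4943, -0.8693)
  (0,1): δ = 144.26°  ·
  (0,2): δ = 118.98°  ·
  (0,3): δ = 79.40°  ·
  (0,4): δ = 24.06°  ✓
  (0,5): δ = 25.97°  ✓
  (0,6): δ = 80.36°  ·
  (0,7): δ = 134.18°  ·
  (1,2): δ = 154.72°  ·
  (1,3): δ = 115.13°  ·
  (1,4): δ = 59.80°  ·
  (1,5): δ = 9.76°  ✓
  (1,6): δ = 44.62°  ✓
  (1,7): δ = 98.45°  ·
  (2,3): δ = 140.42°  ·
  (2,4): δ = 85.08°  ·
  (2,5): δ = 35.05°  ✓
  (2,6): δ = 19.34°  ✓
  (2,7): δ = 73.17°  ·
  (3,4): δ = 124.67°  ·
  (3,5): δ = 74.63°  ·
  (3,6): δ = 20.25°  ✓
  (3,7): δ = 33.58°  ✓
  (4,5): δ = 129.97°  ·
  (4,6): δ = 75.58°  ·
  (4,7): δ = 21.75°  ✓
  (5,6): δ = 125.61°  ·
  (5,7): δ = 71.79°  ·
  (6,7): δ = 126.17°  ·
antipodal pairs: 9

count = 9; pairs: (0,4), (0,5), (1,5), (1,6), (2,5), (2,6), (3,6), (3,7), (4,7)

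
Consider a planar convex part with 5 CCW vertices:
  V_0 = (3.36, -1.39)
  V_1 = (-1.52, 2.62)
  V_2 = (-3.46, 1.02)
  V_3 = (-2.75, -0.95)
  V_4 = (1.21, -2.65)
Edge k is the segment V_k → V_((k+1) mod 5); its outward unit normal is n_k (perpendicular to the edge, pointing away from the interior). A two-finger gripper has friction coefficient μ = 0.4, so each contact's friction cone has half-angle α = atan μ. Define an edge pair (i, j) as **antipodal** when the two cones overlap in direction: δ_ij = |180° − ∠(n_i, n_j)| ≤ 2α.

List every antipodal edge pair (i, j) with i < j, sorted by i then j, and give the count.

α = atan 0.4 = 21.80°;  2α = 43.60°
n_0 = (+0.6349, +0.7726)
n_1 = (-0.6363, +0.7715)
n_2 = (-0.9408, -0.3391)
n_3 = (-0.3945, -0.9189)
n_4 = (+0.5056, -0.8628)
  (0,1): δ = 101.08°  ·
  (0,2): δ = 30.77°  ✓
  (0,3): δ = 16.18°  ✓
  (0,4): δ = 69.78°  ·
  (1,2): δ = 109.69°  ·
  (1,3): δ = 62.75°  ·
  (1,4): δ = 9.14°  ✓
  (2,3): δ = 133.05°  ·
  (2,4): δ = 79.45°  ·
  (3,4): δ = 126.39°  ·
antipodal pairs: 3

count = 3; pairs: (0,2), (0,3), (1,4)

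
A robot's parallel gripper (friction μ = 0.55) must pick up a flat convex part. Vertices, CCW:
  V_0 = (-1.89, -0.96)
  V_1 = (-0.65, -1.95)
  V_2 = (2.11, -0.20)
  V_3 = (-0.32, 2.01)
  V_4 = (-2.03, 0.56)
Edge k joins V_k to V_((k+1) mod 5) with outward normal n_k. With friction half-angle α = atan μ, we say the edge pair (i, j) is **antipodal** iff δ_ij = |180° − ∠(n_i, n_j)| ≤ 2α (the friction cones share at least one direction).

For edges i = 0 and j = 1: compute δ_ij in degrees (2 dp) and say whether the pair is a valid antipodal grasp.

δ = 109.02°, invalid

α = atan 0.55 = 28.81°;  2α = 57.62°
edge 0: e_0 = (+1.24, -0.99);  n_0 = (-0.6239, -0.7815)
edge 1: e_1 = (+2.76, +1.75);  n_1 = (+0.5355, -0.8445)
∠(n_0, n_1) = 70.98°
δ = |180° − 70.98°| = 109.02°
109.02° > 2α = 57.62°  →  invalid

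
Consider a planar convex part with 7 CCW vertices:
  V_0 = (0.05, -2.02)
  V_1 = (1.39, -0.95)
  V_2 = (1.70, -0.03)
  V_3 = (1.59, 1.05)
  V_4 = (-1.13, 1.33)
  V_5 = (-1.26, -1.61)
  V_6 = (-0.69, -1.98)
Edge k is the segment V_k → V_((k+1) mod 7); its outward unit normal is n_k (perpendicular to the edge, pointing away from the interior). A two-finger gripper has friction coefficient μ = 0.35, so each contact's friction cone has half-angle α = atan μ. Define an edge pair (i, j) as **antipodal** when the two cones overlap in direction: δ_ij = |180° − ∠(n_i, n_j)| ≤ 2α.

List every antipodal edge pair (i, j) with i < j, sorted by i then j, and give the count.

count = 4; pairs: (1,4), (2,4), (3,5), (3,6)

α = atan 0.35 = 19.29°;  2α = 38.58°
n_0 = (+0.6240, -0.7814)
n_1 = (+0.9476, -0.3193)
n_2 = (+0.9949, +0.1013)
n_3 = (+0.1024, +0.9947)
n_4 = (-0.9990, +0.0442)
n_5 = (-0.5445, -0.8388)
n_6 = (-0.0540, -0.9985)
  (0,1): δ = 147.23°  ·
  (0,2): δ = 122.79°  ·
  (0,3): δ = 44.49°  ·
  (0,4): δ = 48.86°  ·
  (0,5): δ = 108.40°  ·
  (0,6): δ = 138.30°  ·
  (1,2): δ = 155.56°  ·
  (1,3): δ = 77.26°  ·
  (1,4): δ = 16.09°  ✓
  (1,5): δ = 75.63°  ·
  (1,6): δ = 105.53°  ·
  (2,3): δ = 101.69°  ·
  (2,4): δ = 8.35°  ✓
  (2,5): δ = 51.20°  ·
  (2,6): δ = 81.09°  ·
  (3,4): δ = 86.65°  ·
  (3,5): δ = 27.11°  ✓
  (3,6): δ = 2.78°  ✓
  (4,5): δ = 120.46°  ·
  (4,6): δ = 90.56°  ·
  (5,6): δ = 150.11°  ·
antipodal pairs: 4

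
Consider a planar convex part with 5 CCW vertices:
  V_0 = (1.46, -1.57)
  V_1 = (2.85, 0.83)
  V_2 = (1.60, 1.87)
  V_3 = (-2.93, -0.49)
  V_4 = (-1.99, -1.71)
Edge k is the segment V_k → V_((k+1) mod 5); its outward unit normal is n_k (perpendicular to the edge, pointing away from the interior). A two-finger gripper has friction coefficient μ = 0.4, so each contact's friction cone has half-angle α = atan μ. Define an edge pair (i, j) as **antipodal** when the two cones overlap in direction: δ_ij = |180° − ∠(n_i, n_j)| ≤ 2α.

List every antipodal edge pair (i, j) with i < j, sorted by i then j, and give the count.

count = 4; pairs: (0,2), (1,3), (1,4), (2,4)

α = atan 0.4 = 21.80°;  2α = 43.60°
n_0 = (+0.8653, -0.5012)
n_1 = (+0.6396, +0.7687)
n_2 = (-0.4620, +0.8869)
n_3 = (-0.7921, -0.6103)
n_4 = (+0.0405, -0.9992)
  (0,1): δ = 99.68°  ·
  (0,2): δ = 32.40°  ✓
  (0,3): δ = 67.69°  ·
  (0,4): δ = 122.40°  ·
  (1,2): δ = 112.72°  ·
  (1,3): δ = 12.63°  ✓
  (1,4): δ = 42.08°  ✓
  (2,3): δ = 79.90°  ·
  (2,4): δ = 25.19°  ✓
  (3,4): δ = 125.29°  ·
antipodal pairs: 4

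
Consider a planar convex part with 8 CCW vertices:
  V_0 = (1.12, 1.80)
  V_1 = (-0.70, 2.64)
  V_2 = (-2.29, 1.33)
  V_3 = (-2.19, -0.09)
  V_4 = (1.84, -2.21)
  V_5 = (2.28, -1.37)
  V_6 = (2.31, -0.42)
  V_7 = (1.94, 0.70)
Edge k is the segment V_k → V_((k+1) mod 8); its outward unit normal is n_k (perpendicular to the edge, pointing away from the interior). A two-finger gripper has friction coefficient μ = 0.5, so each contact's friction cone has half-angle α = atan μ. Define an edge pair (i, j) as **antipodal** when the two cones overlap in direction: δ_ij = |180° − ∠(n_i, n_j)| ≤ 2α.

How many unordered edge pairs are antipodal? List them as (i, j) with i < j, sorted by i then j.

count = 9; pairs: (0,3), (1,4), (1,5), (2,4), (2,5), (2,6), (2,7), (3,6), (3,7)

α = atan 0.5 = 26.57°;  2α = 53.13°
n_0 = (+0.4191, +0.9080)
n_1 = (-0.6359, +0.7718)
n_2 = (-0.9975, -0.0702)
n_3 = (-0.4656, -0.8850)
n_4 = (+0.8858, -0.4640)
n_5 = (+0.9995, -0.0316)
n_6 = (+0.9495, +0.3137)
n_7 = (+0.8017, +0.5977)
  (0,1): δ = 115.74°  ·
  (0,2): δ = 61.20°  ·
  (0,3): δ = 2.97°  ✓
  (0,4): δ = 87.13°  ·
  (0,5): δ = 112.97°  ·
  (0,6): δ = 133.06°  ·
  (0,7): δ = 151.48°  ·
  (1,2): δ = 125.46°  ·
  (1,3): δ = 67.23°  ·
  (1,4): δ = 22.87°  ✓
  (1,5): δ = 48.71°  ✓
  (1,6): δ = 68.80°  ·
  (1,7): δ = 87.22°  ·
  (2,3): δ = 121.78°  ·
  (2,4): δ = 31.67°  ✓
  (2,5): δ = 5.84°  ✓
  (2,6): δ = 14.25°  ✓
  (2,7): δ = 32.67°  ✓
  (3,4): δ = 89.90°  ·
  (3,5): δ = 64.06°  ·
  (3,6): δ = 43.97°  ✓
  (3,7): δ = 25.55°  ✓
  (4,5): δ = 154.16°  ·
  (4,6): δ = 134.07°  ·
  (4,7): δ = 115.65°  ·
  (5,6): δ = 159.91°  ·
  (5,7): δ = 141.49°  ·
  (6,7): δ = 161.58°  ·
antipodal pairs: 9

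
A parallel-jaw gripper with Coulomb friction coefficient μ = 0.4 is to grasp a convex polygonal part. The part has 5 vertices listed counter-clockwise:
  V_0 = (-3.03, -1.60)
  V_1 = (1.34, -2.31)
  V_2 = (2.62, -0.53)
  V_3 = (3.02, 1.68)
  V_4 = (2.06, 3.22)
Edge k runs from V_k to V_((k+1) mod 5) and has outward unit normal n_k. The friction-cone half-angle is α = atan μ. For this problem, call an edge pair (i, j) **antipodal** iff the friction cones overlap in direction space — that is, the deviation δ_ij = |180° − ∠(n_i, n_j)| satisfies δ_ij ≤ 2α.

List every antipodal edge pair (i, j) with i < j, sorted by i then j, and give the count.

α = atan 0.4 = 21.80°;  2α = 43.60°
n_0 = (-0.1604, -0.9871)
n_1 = (+0.8119, -0.5838)
n_2 = (+0.9840, -0.1781)
n_3 = (+0.8486, +0.5290)
n_4 = (-0.6876, +0.7261)
  (0,1): δ = 116.49°  ·
  (0,2): δ = 91.03°  ·
  (0,3): δ = 48.83°  ·
  (0,4): δ = 52.67°  ·
  (1,2): δ = 154.54°  ·
  (1,3): δ = 112.34°  ·
  (1,4): δ = 10.84°  ✓
  (2,3): δ = 137.80°  ·
  (2,4): δ = 36.30°  ✓
  (3,4): δ = 78.50°  ·
antipodal pairs: 2

count = 2; pairs: (1,4), (2,4)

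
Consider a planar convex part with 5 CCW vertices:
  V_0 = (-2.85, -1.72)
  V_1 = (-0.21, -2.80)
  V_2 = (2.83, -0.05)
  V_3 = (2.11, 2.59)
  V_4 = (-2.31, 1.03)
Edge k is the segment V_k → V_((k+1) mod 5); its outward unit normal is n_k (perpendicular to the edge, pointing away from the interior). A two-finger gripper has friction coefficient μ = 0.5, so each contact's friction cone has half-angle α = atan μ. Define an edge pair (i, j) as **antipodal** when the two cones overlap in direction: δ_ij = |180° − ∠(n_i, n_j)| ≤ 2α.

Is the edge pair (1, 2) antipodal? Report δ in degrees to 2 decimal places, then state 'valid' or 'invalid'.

δ = 116.88°, invalid

α = atan 0.5 = 26.57°;  2α = 53.13°
edge 1: e_1 = (+3.04, +2.75);  n_1 = (+0.6708, -0.7416)
edge 2: e_2 = (-0.72, +2.64);  n_2 = (+0.9648, +0.2631)
∠(n_1, n_2) = 63.12°
δ = |180° − 63.12°| = 116.88°
116.88° > 2α = 53.13°  →  invalid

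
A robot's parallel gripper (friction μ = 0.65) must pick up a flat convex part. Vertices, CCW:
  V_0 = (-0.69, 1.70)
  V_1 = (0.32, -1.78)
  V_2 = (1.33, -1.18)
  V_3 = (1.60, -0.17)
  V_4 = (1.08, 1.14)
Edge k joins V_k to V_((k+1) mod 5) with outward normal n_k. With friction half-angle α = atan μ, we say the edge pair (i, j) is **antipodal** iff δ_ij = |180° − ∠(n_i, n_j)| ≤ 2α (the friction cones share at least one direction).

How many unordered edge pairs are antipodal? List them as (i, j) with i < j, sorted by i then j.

α = atan 0.65 = 33.02°;  2α = 66.05°
n_0 = (-0.9604, -0.2787)
n_1 = (+0.5107, -0.8597)
n_2 = (+0.9661, -0.2583)
n_3 = (+0.9295, +0.3689)
n_4 = (+0.3016, +0.9534)
  (0,1): δ = 75.47°  ·
  (0,2): δ = 31.15°  ✓
  (0,3): δ = 5.47°  ✓
  (0,4): δ = 56.26°  ✓
  (1,2): δ = 135.68°  ·
  (1,3): δ = 99.06°  ·
  (1,4): δ = 48.27°  ✓
  (2,3): δ = 143.38°  ·
  (2,4): δ = 92.59°  ·
  (3,4): δ = 129.21°  ·
antipodal pairs: 4

count = 4; pairs: (0,2), (0,3), (0,4), (1,4)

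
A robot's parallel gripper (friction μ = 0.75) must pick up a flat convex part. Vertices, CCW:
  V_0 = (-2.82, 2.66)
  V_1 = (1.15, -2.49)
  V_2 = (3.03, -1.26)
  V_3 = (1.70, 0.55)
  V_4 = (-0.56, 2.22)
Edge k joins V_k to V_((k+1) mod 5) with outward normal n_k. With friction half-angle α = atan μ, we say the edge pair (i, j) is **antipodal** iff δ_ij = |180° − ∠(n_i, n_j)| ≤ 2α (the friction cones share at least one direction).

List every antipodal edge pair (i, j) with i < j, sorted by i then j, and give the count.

count = 5; pairs: (0,2), (0,3), (0,4), (1,3), (1,4)

α = atan 0.75 = 36.87°;  2α = 73.74°
n_0 = (-0.7920, -0.6105)
n_1 = (+0.5475, -0.8368)
n_2 = (+0.8058, +0.5921)
n_3 = (+0.5943, +0.8043)
n_4 = (+0.1911, +0.9816)
  (0,1): δ = 94.43°  ·
  (0,2): δ = 1.32°  ✓
  (0,3): δ = 15.91°  ✓
  (0,4): δ = 41.36°  ✓
  (1,2): δ = 86.89°  ·
  (1,3): δ = 69.66°  ✓
  (1,4): δ = 44.21°  ✓
  (2,3): δ = 162.77°  ·
  (2,4): δ = 137.33°  ·
  (3,4): δ = 154.56°  ·
antipodal pairs: 5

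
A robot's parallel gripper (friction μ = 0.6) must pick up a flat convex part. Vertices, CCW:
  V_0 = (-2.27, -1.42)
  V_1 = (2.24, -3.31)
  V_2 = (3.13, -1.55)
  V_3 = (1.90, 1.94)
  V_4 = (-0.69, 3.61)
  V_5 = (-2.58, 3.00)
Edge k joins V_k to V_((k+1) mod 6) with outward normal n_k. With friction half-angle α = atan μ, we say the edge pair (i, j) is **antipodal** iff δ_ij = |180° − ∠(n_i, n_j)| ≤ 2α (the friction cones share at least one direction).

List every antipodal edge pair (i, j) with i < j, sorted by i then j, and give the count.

α = atan 0.6 = 30.96°;  2α = 61.93°
n_0 = (-0.3865, -0.9223)
n_1 = (+0.8924, -0.4513)
n_2 = (+0.9431, +0.3324)
n_3 = (+0.5419, +0.8404)
n_4 = (-0.3071, +0.9517)
n_5 = (-0.9975, -0.0700)
  (0,1): δ = 94.09°  ·
  (0,2): δ = 47.85°  ✓
  (0,3): δ = 10.08°  ✓
  (0,4): δ = 40.62°  ✓
  (0,5): δ = 116.75°  ·
  (1,2): δ = 133.76°  ·
  (1,3): δ = 95.99°  ·
  (1,4): δ = 45.29°  ✓
  (1,5): δ = 30.84°  ✓
  (2,3): δ = 142.23°  ·
  (2,4): δ = 91.53°  ·
  (2,5): δ = 15.40°  ✓
  (3,4): δ = 129.30°  ·
  (3,5): δ = 53.17°  ✓
  (4,5): δ = 103.88°  ·
antipodal pairs: 7

count = 7; pairs: (0,2), (0,3), (0,4), (1,4), (1,5), (2,5), (3,5)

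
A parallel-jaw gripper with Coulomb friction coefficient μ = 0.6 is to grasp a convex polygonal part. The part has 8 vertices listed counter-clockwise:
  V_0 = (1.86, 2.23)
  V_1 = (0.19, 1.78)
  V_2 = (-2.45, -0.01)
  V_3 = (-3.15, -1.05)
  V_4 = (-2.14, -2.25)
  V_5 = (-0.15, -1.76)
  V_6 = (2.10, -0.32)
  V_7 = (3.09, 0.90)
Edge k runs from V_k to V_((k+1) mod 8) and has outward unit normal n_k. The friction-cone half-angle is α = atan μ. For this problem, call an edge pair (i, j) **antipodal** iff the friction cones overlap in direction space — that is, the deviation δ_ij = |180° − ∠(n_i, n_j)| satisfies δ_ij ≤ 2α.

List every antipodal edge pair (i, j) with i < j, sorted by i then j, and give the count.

count = 11; pairs: (0,4), (0,5), (0,6), (1,4), (1,5), (1,6), (2,4), (2,5), (2,6), (3,7), (4,7)

α = atan 0.6 = 30.96°;  2α = 61.93°
n_0 = (-0.2602, +0.9656)
n_1 = (-0.5612, +0.8277)
n_2 = (-0.8296, +0.5584)
n_3 = (-0.7651, -0.6439)
n_4 = (+0.2391, -0.9710)
n_5 = (+0.5391, -0.8423)
n_6 = (+0.7765, -0.6301)
n_7 = (+0.7342, +0.6790)
  (0,1): δ = 160.94°  ·
  (0,2): δ = 139.02°  ·
  (0,3): δ = 64.99°  ·
  (0,4): δ = 1.25°  ✓
  (0,5): δ = 17.54°  ✓
  (0,6): δ = 35.86°  ✓
  (0,7): δ = 117.68°  ·
  (1,2): δ = 158.08°  ·
  (1,3): δ = 84.05°  ·
  (1,4): δ = 20.31°  ✓
  (1,5): δ = 1.52°  ✓
  (1,6): δ = 16.80°  ✓
  (1,7): δ = 98.62°  ·
  (2,3): δ = 105.97°  ·
  (2,4): δ = 42.22°  ✓
  (2,5): δ = 23.44°  ✓
  (2,6): δ = 5.11°  ✓
  (2,7): δ = 76.71°  ·
  (3,4): δ = 116.25°  ·
  (3,5): δ = 97.47°  ·
  (3,6): δ = 79.14°  ·
  (3,7): δ = 2.68°  ✓
  (4,5): δ = 161.21°  ·
  (4,6): δ = 142.89°  ·
  (4,7): δ = 61.07°  ✓
  (5,6): δ = 161.68°  ·
  (5,7): δ = 79.86°  ·
  (6,7): δ = 98.18°  ·
antipodal pairs: 11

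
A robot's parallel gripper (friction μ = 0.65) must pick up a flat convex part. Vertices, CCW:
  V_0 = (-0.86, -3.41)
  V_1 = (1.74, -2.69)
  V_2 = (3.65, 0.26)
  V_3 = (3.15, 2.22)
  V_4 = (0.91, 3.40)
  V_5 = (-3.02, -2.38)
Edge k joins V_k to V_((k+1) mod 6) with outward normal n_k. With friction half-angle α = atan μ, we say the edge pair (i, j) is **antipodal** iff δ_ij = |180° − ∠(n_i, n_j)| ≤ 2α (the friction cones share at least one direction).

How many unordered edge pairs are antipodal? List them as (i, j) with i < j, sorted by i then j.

α = atan 0.65 = 33.02°;  2α = 66.05°
n_0 = (+0.2669, -0.9637)
n_1 = (+0.8394, -0.5435)
n_2 = (+0.9690, +0.2472)
n_3 = (+0.4661, +0.8847)
n_4 = (-0.8270, +0.5623)
n_5 = (-0.4304, -0.9026)
  (0,1): δ = 138.40°  ·
  (0,2): δ = 91.17°  ·
  (0,3): δ = 43.26°  ✓
  (0,4): δ = 40.31°  ✓
  (0,5): δ = 139.03°  ·
  (1,2): δ = 132.77°  ·
  (1,3): δ = 84.86°  ·
  (1,4): δ = 1.29°  ✓
  (1,5): δ = 97.43°  ·
  (2,3): δ = 132.09°  ·
  (2,4): δ = 48.52°  ✓
  (2,5): δ = 50.19°  ✓
  (3,4): δ = 96.43°  ·
  (3,5): δ = 2.29°  ✓
  (4,5): δ = 81.28°  ·
antipodal pairs: 6

count = 6; pairs: (0,3), (0,4), (1,4), (2,4), (2,5), (3,5)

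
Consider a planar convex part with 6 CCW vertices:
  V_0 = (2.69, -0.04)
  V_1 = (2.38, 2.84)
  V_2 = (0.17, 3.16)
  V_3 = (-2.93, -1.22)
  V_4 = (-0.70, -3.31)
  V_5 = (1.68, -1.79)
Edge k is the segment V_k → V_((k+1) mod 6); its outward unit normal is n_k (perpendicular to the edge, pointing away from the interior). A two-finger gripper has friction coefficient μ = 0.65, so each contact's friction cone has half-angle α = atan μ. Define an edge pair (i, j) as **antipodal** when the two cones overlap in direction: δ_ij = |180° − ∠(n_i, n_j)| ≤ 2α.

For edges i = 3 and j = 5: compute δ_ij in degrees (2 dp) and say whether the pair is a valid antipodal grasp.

α = atan 0.65 = 33.02°;  2α = 66.05°
edge 3: e_3 = (+2.23, -2.09);  n_3 = (-0.6838, -0.7296)
edge 5: e_5 = (+1.01, +1.75);  n_5 = (+0.8661, -0.4999)
∠(n_3, n_5) = 103.15°
δ = |180° − 103.15°| = 76.85°
76.85° > 2α = 66.05°  →  invalid

δ = 76.85°, invalid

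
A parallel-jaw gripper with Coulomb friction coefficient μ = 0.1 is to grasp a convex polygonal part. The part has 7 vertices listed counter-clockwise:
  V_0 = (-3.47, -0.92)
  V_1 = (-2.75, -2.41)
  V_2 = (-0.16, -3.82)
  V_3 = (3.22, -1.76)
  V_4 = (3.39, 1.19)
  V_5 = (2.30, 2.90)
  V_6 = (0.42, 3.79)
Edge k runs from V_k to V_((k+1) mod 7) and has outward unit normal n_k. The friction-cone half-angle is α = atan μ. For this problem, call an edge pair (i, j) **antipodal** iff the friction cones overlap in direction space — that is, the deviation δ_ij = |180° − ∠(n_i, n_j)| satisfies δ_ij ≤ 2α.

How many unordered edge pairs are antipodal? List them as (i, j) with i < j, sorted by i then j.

count = 2; pairs: (0,4), (1,5)

α = atan 0.1 = 5.71°;  2α = 11.42°
n_0 = (-0.9004, -0.4351)
n_1 = (-0.4781, -0.8783)
n_2 = (+0.5204, -0.8539)
n_3 = (+0.9983, -0.0575)
n_4 = (+0.8433, +0.5375)
n_5 = (+0.4279, +0.9038)
n_6 = (-0.7710, +0.6368)
  (0,1): δ = 144.35°  ·
  (0,2): δ = 84.43°  ·
  (0,3): δ = 29.09°  ·
  (0,4): δ = 6.72°  ✓
  (0,5): δ = 38.88°  ·
  (0,6): δ = 114.66°  ·
  (1,2): δ = 120.08°  ·
  (1,3): δ = 64.73°  ·
  (1,4): δ = 28.92°  ·
  (1,5): δ = 3.23°  ✓
  (1,6): δ = 79.01°  ·
  (2,3): δ = 124.66°  ·
  (2,4): δ = 88.85°  ·
  (2,5): δ = 56.69°  ·
  (2,6): δ = 19.09°  ·
  (3,4): δ = 144.19°  ·
  (3,5): δ = 112.03°  ·
  (3,6): δ = 36.26°  ·
  (4,5): δ = 147.85°  ·
  (4,6): δ = 72.07°  ·
  (5,6): δ = 104.22°  ·
antipodal pairs: 2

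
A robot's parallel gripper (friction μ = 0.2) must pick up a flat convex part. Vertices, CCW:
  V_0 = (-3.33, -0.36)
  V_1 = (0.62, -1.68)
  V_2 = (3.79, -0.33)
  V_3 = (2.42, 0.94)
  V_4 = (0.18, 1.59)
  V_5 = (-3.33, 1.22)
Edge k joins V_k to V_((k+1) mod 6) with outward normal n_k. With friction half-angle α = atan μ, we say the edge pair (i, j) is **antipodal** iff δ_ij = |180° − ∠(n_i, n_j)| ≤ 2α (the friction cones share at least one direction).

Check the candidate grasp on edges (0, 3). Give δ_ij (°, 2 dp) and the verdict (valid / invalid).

α = atan 0.2 = 11.31°;  2α = 22.62°
edge 0: e_0 = (+3.95, -1.32);  n_0 = (-0.3169, -0.9484)
edge 3: e_3 = (-2.24, +0.65);  n_3 = (+0.2787, +0.9604)
∠(n_0, n_3) = 177.70°
δ = |180° − 177.70°| = 2.30°
2.30° ≤ 2α = 22.62°  →  valid

δ = 2.30°, valid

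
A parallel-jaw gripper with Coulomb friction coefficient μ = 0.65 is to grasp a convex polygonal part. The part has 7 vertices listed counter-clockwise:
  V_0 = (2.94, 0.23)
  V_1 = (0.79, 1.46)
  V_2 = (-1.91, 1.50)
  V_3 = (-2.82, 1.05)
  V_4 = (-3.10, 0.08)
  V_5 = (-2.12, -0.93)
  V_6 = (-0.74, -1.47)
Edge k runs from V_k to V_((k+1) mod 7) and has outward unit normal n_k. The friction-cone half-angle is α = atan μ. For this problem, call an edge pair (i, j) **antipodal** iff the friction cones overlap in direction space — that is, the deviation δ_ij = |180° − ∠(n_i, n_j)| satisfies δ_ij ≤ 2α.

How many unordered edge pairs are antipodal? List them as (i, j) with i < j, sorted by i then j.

count = 9; pairs: (0,4), (0,5), (0,6), (1,4), (1,5), (1,6), (2,5), (2,6), (3,6)

α = atan 0.65 = 33.02°;  2α = 66.05°
n_0 = (+0.4966, +0.8680)
n_1 = (+0.0148, +0.9999)
n_2 = (-0.4433, +0.8964)
n_3 = (-0.9608, +0.2773)
n_4 = (-0.7177, -0.6964)
n_5 = (-0.3644, -0.9312)
n_6 = (+0.4194, -0.9078)
  (0,1): δ = 151.08°  ·
  (0,2): δ = 123.91°  ·
  (0,3): δ = 76.33°  ·
  (0,4): δ = 16.09°  ✓
  (0,5): δ = 8.40°  ✓
  (0,6): δ = 54.57°  ✓
  (1,2): δ = 152.84°  ·
  (1,3): δ = 105.25°  ·
  (1,4): δ = 45.01°  ✓
  (1,5): δ = 20.52°  ✓
  (1,6): δ = 25.64°  ✓
  (2,3): δ = 132.41°  ·
  (2,4): δ = 72.18°  ·
  (2,5): δ = 47.68°  ✓
  (2,6): δ = 1.52°  ✓
  (3,4): δ = 119.76°  ·
  (3,5): δ = 95.27°  ·
  (3,6): δ = 49.10°  ✓
  (4,5): δ = 155.51°  ·
  (4,6): δ = 109.34°  ·
  (5,6): δ = 133.83°  ·
antipodal pairs: 9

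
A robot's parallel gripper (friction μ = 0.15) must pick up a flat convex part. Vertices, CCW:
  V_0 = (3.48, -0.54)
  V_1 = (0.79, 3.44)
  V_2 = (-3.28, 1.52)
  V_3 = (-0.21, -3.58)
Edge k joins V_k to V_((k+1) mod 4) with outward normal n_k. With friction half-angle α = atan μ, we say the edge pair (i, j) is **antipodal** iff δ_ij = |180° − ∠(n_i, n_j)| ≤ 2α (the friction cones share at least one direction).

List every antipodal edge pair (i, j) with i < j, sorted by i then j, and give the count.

count = 2; pairs: (0,2), (1,3)

α = atan 0.15 = 8.53°;  2α = 17.06°
n_0 = (+0.8285, +0.5600)
n_1 = (-0.4267, +0.9044)
n_2 = (-0.8568, -0.5157)
n_3 = (+0.6359, -0.7718)
  (0,1): δ = 98.80°  ·
  (0,2): δ = 3.01°  ✓
  (0,3): δ = 95.43°  ·
  (1,2): δ = 84.21°  ·
  (1,3): δ = 14.23°  ✓
  (2,3): δ = 81.56°  ·
antipodal pairs: 2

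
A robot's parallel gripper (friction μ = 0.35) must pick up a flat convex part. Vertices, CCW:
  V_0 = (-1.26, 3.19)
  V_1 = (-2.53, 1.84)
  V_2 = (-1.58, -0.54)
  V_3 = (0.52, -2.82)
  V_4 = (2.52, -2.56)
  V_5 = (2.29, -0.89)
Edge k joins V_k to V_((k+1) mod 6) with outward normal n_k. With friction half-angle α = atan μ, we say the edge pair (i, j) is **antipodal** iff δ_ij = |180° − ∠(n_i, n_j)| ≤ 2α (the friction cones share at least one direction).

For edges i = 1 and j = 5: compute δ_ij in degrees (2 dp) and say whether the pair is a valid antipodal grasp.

δ = 19.27°, valid

α = atan 0.35 = 19.29°;  2α = 38.58°
edge 1: e_1 = (+0.95, -2.38);  n_1 = (-0.9287, -0.3707)
edge 5: e_5 = (-3.55, +4.08);  n_5 = (+0.7544, +0.6564)
∠(n_1, n_5) = 160.73°
δ = |180° − 160.73°| = 19.27°
19.27° ≤ 2α = 38.58°  →  valid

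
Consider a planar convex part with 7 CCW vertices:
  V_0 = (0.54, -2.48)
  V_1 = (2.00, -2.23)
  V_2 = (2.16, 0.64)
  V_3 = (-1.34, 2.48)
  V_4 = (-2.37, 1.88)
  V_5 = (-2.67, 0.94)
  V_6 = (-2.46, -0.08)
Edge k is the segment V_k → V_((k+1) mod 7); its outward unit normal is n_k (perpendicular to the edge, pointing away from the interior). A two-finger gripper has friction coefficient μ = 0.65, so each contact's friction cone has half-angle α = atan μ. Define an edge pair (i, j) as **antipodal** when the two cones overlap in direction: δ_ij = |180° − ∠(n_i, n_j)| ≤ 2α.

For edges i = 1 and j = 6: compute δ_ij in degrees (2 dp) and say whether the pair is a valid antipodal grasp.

α = atan 0.65 = 33.02°;  2α = 66.05°
edge 1: e_1 = (+0.16, +2.87);  n_1 = (+0.9984, -0.0557)
edge 6: e_6 = (+3.00, -2.40);  n_6 = (-0.6247, -0.7809)
∠(n_1, n_6) = 125.47°
δ = |180° − 125.47°| = 54.53°
54.53° ≤ 2α = 66.05°  →  valid

δ = 54.53°, valid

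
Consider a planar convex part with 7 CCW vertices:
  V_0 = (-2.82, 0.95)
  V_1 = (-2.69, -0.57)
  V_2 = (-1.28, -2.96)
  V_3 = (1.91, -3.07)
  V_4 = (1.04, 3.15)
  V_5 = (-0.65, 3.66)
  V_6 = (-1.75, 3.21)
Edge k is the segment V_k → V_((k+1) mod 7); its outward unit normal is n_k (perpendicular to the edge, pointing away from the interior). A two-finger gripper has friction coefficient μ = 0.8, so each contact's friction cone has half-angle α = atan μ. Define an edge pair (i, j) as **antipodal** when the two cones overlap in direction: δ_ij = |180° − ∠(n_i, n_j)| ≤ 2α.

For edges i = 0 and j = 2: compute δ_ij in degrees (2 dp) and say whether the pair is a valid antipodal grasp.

δ = 96.86°, invalid

α = atan 0.8 = 38.66°;  2α = 77.32°
edge 0: e_0 = (+0.13, -1.52);  n_0 = (-0.9964, -0.0852)
edge 2: e_2 = (+3.19, -0.11);  n_2 = (-0.0345, -0.9994)
∠(n_0, n_2) = 83.14°
δ = |180° − 83.14°| = 96.86°
96.86° > 2α = 77.32°  →  invalid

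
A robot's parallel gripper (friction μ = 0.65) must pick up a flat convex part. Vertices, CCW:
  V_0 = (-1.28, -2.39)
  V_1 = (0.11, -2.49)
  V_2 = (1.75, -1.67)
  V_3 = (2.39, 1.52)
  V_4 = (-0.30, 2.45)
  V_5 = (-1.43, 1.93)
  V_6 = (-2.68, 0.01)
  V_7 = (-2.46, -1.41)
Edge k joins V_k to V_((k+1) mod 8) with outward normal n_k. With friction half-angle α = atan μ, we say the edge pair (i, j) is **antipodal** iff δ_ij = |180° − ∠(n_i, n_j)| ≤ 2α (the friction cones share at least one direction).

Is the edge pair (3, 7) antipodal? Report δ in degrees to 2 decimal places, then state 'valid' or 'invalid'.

δ = 20.64°, valid

α = atan 0.65 = 33.02°;  2α = 66.05°
edge 3: e_3 = (-2.69, +0.93);  n_3 = (+0.3267, +0.9451)
edge 7: e_7 = (+1.18, -0.98);  n_7 = (-0.6389, -0.7693)
∠(n_3, n_7) = 159.36°
δ = |180° − 159.36°| = 20.64°
20.64° ≤ 2α = 66.05°  →  valid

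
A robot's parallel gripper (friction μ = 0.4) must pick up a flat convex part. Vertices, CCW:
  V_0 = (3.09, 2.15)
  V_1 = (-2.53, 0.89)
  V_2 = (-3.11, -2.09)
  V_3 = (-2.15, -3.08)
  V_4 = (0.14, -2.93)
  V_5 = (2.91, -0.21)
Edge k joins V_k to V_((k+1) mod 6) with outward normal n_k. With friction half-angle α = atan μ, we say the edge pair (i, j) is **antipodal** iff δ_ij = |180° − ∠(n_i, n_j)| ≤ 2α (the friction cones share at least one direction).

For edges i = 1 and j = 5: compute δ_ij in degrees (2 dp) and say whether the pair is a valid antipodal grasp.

α = atan 0.4 = 21.80°;  2α = 43.60°
edge 1: e_1 = (-0.58, -2.98);  n_1 = (-0.9816, +0.1910)
edge 5: e_5 = (+0.18, +2.36);  n_5 = (+0.9971, -0.0761)
∠(n_1, n_5) = 173.35°
δ = |180° − 173.35°| = 6.65°
6.65° ≤ 2α = 43.60°  →  valid

δ = 6.65°, valid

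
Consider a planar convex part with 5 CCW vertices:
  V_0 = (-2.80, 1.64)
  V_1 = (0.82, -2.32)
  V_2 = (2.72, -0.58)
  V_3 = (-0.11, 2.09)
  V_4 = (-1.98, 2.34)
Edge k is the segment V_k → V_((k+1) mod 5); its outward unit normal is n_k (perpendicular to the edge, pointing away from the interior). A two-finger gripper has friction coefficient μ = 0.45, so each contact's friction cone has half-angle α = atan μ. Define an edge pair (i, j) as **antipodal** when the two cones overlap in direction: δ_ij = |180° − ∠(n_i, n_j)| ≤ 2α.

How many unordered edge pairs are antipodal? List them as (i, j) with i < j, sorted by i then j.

count = 3; pairs: (0,2), (0,3), (1,4)

α = atan 0.45 = 24.23°;  2α = 48.46°
n_0 = (-0.7381, -0.6747)
n_1 = (+0.6754, -0.7375)
n_2 = (+0.6862, +0.7274)
n_3 = (+0.1325, +0.9912)
n_4 = (-0.6493, +0.7606)
  (0,1): δ = 89.95°  ·
  (0,2): δ = 4.23°  ✓
  (0,3): δ = 39.95°  ✓
  (0,4): δ = 88.05°  ·
  (1,2): δ = 85.82°  ·
  (1,3): δ = 50.10°  ·
  (1,4): δ = 2.00°  ✓
  (2,3): δ = 144.28°  ·
  (2,4): δ = 96.18°  ·
  (3,4): δ = 131.90°  ·
antipodal pairs: 3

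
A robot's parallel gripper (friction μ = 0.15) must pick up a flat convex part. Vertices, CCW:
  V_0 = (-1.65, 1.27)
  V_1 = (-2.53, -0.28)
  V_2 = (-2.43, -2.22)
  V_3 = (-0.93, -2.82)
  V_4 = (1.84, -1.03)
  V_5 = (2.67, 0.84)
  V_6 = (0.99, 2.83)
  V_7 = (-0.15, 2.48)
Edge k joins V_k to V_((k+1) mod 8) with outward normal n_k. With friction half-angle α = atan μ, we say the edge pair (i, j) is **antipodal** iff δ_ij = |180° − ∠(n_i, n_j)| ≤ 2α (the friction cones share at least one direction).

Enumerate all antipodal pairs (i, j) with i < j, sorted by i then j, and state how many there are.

α = atan 0.15 = 8.53°;  2α = 17.06°
n_0 = (-0.8696, +0.4937)
n_1 = (-0.9987, -0.0515)
n_2 = (-0.3714, -0.9285)
n_3 = (+0.5427, -0.8399)
n_4 = (+0.9140, -0.4057)
n_5 = (+0.7641, +0.6451)
n_6 = (-0.2935, +0.9560)
n_7 = (-0.6279, +0.7783)
  (0,1): δ = 147.46°  ·
  (0,2): δ = 82.22°  ·
  (0,3): δ = 27.54°  ·
  (0,4): δ = 5.65°  ✓
  (0,5): δ = 69.76°  ·
  (0,6): δ = 136.65°  ·
  (0,7): δ = 158.48°  ·
  (1,2): δ = 114.75°  ·
  (1,3): δ = 60.08°  ·
  (1,4): δ = 26.88°  ·
  (1,5): δ = 37.22°  ·
  (1,6): δ = 104.12°  ·
  (1,7): δ = 125.94°  ·
  (2,3): δ = 125.33°  ·
  (2,4): δ = 92.13°  ·
  (2,5): δ = 28.03°  ·
  (2,6): δ = 38.87°  ·
  (2,7): δ = 60.69°  ·
  (3,4): δ = 146.80°  ·
  (3,5): δ = 82.70°  ·
  (3,6): δ = 15.80°  ✓
  (3,7): δ = 6.02°  ✓
  (4,5): δ = 115.89°  ·
  (4,6): δ = 49.00°  ·
  (4,7): δ = 27.17°  ·
  (5,6): δ = 113.10°  ·
  (5,7): δ = 91.28°  ·
  (6,7): δ = 158.18°  ·
antipodal pairs: 3

count = 3; pairs: (0,4), (3,6), (3,7)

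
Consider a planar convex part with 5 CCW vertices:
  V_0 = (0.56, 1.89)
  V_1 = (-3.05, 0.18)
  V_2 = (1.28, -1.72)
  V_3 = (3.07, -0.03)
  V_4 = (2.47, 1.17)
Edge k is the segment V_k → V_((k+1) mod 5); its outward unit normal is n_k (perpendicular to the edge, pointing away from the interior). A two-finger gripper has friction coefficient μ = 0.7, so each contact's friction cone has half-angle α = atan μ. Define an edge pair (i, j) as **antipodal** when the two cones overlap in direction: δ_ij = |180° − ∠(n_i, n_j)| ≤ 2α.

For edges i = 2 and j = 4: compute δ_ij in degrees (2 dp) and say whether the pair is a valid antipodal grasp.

δ = 64.01°, valid

α = atan 0.7 = 34.99°;  2α = 69.98°
edge 2: e_2 = (+1.79, +1.69);  n_2 = (+0.6865, -0.7271)
edge 4: e_4 = (-1.91, +0.72);  n_4 = (+0.3527, +0.9357)
∠(n_2, n_4) = 115.99°
δ = |180° − 115.99°| = 64.01°
64.01° ≤ 2α = 69.98°  →  valid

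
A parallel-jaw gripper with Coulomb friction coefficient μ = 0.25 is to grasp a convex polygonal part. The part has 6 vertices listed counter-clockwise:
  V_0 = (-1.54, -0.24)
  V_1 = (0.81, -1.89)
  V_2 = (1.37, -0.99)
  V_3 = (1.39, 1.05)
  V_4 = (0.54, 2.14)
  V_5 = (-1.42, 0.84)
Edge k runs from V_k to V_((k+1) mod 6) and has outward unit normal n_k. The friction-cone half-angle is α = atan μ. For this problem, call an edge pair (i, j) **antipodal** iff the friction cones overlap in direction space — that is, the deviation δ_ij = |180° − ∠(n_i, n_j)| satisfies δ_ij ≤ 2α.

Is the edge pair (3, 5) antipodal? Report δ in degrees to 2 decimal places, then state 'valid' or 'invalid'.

α = atan 0.25 = 14.04°;  2α = 28.07°
edge 3: e_3 = (-0.85, +1.09);  n_3 = (+0.7886, +0.6149)
edge 5: e_5 = (-0.12, -1.08);  n_5 = (-0.9939, +0.1104)
∠(n_3, n_5) = 135.71°
δ = |180° − 135.71°| = 44.29°
44.29° > 2α = 28.07°  →  invalid

δ = 44.29°, invalid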